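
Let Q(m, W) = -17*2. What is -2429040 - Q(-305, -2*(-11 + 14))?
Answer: -2429006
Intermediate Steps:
Q(m, W) = -34
-2429040 - Q(-305, -2*(-11 + 14)) = -2429040 - 1*(-34) = -2429040 + 34 = -2429006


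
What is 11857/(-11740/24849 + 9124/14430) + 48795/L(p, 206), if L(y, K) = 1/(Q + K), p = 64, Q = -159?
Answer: 22615612180455/9552346 ≈ 2.3675e+6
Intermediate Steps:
L(y, K) = 1/(-159 + K)
11857/(-11740/24849 + 9124/14430) + 48795/L(p, 206) = 11857/(-11740/24849 + 9124/14430) + 48795/(1/(-159 + 206)) = 11857/(-11740*1/24849 + 9124*(1/14430)) + 48795/(1/47) = 11857/(-11740/24849 + 4562/7215) + 48795/(1/47) = 11857/(9552346/59761845) + 48795*47 = 11857*(59761845/9552346) + 2293365 = 708596196165/9552346 + 2293365 = 22615612180455/9552346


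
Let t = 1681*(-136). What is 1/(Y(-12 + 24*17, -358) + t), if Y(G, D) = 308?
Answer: -1/228308 ≈ -4.3800e-6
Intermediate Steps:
t = -228616
1/(Y(-12 + 24*17, -358) + t) = 1/(308 - 228616) = 1/(-228308) = -1/228308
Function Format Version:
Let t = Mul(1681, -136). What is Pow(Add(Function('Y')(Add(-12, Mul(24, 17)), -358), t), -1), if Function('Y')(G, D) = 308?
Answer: Rational(-1, 228308) ≈ -4.3800e-6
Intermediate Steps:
t = -228616
Pow(Add(Function('Y')(Add(-12, Mul(24, 17)), -358), t), -1) = Pow(Add(308, -228616), -1) = Pow(-228308, -1) = Rational(-1, 228308)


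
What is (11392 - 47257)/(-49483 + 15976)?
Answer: 3985/3723 ≈ 1.0704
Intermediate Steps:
(11392 - 47257)/(-49483 + 15976) = -35865/(-33507) = -35865*(-1/33507) = 3985/3723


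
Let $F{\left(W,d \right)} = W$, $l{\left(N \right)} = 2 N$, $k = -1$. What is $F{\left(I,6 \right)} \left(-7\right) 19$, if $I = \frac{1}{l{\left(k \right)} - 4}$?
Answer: $\frac{133}{6} \approx 22.167$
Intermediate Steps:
$I = - \frac{1}{6}$ ($I = \frac{1}{2 \left(-1\right) - 4} = \frac{1}{-2 - 4} = \frac{1}{-6} = - \frac{1}{6} \approx -0.16667$)
$F{\left(I,6 \right)} \left(-7\right) 19 = \left(- \frac{1}{6}\right) \left(-7\right) 19 = \frac{7}{6} \cdot 19 = \frac{133}{6}$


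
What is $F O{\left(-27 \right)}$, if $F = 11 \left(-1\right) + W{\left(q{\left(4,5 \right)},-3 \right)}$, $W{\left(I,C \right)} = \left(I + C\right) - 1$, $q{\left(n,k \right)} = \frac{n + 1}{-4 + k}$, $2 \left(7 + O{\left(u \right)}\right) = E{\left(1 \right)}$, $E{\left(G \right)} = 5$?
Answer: $45$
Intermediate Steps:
$O{\left(u \right)} = - \frac{9}{2}$ ($O{\left(u \right)} = -7 + \frac{1}{2} \cdot 5 = -7 + \frac{5}{2} = - \frac{9}{2}$)
$q{\left(n,k \right)} = \frac{1 + n}{-4 + k}$
$W{\left(I,C \right)} = -1 + C + I$ ($W{\left(I,C \right)} = \left(C + I\right) - 1 = -1 + C + I$)
$F = -10$ ($F = 11 \left(-1\right) - \left(4 - \frac{1 + 4}{-4 + 5}\right) = -11 - \left(4 - 1^{-1} \cdot 5\right) = -11 - -1 = -11 + 1 = -10$)
$F O{\left(-27 \right)} = \left(-10\right) \left(- \frac{9}{2}\right) = 45$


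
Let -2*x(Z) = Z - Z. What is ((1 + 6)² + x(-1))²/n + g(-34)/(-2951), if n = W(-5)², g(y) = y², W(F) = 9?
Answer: 6991715/239031 ≈ 29.250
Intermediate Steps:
x(Z) = 0 (x(Z) = -(Z - Z)/2 = -½*0 = 0)
n = 81 (n = 9² = 81)
((1 + 6)² + x(-1))²/n + g(-34)/(-2951) = ((1 + 6)² + 0)²/81 + (-34)²/(-2951) = (7² + 0)²*(1/81) + 1156*(-1/2951) = (49 + 0)²*(1/81) - 1156/2951 = 49²*(1/81) - 1156/2951 = 2401*(1/81) - 1156/2951 = 2401/81 - 1156/2951 = 6991715/239031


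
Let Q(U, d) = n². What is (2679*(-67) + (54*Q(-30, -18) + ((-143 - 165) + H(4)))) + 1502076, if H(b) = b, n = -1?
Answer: 1322333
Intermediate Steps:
Q(U, d) = 1 (Q(U, d) = (-1)² = 1)
(2679*(-67) + (54*Q(-30, -18) + ((-143 - 165) + H(4)))) + 1502076 = (2679*(-67) + (54*1 + ((-143 - 165) + 4))) + 1502076 = (-179493 + (54 + (-308 + 4))) + 1502076 = (-179493 + (54 - 304)) + 1502076 = (-179493 - 250) + 1502076 = -179743 + 1502076 = 1322333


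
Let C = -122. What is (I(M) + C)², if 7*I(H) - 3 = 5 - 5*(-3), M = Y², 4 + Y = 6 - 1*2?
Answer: 690561/49 ≈ 14093.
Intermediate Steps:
Y = 0 (Y = -4 + (6 - 1*2) = -4 + (6 - 2) = -4 + 4 = 0)
M = 0 (M = 0² = 0)
I(H) = 23/7 (I(H) = 3/7 + (5 - 5*(-3))/7 = 3/7 + (5 + 15)/7 = 3/7 + (⅐)*20 = 3/7 + 20/7 = 23/7)
(I(M) + C)² = (23/7 - 122)² = (-831/7)² = 690561/49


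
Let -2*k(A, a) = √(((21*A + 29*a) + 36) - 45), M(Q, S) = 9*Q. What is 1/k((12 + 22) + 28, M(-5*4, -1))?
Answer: 2*I*√3927/3927 ≈ 0.031915*I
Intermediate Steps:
k(A, a) = -√(-9 + 21*A + 29*a)/2 (k(A, a) = -√(((21*A + 29*a) + 36) - 45)/2 = -√((36 + 21*A + 29*a) - 45)/2 = -√(-9 + 21*A + 29*a)/2)
1/k((12 + 22) + 28, M(-5*4, -1)) = 1/(-√(-9 + 21*((12 + 22) + 28) + 29*(9*(-5*4)))/2) = 1/(-√(-9 + 21*(34 + 28) + 29*(9*(-20)))/2) = 1/(-√(-9 + 21*62 + 29*(-180))/2) = 1/(-√(-9 + 1302 - 5220)/2) = 1/(-I*√3927/2) = 2*I*√3927/3927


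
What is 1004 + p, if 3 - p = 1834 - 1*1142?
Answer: 315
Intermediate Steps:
p = -689 (p = 3 - (1834 - 1*1142) = 3 - (1834 - 1142) = 3 - 1*692 = 3 - 692 = -689)
1004 + p = 1004 - 689 = 315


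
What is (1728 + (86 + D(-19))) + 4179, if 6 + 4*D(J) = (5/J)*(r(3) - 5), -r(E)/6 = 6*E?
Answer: 455919/76 ≈ 5998.9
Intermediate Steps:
r(E) = -36*E
D(J) = -3/2 - 565/(4*J) (D(J) = -3/2 + ((5/J)*(-36*3 - 5))/4 = -3/2 + ((5/J)*(-108 - 5))/4 = -3/2 + ((5/J)*(-113))/4 = -3/2 + (-565/J)/4 = -3/2 - 565/(4*J))
(1728 + (86 + D(-19))) + 4179 = (1728 + (86 + (¼)*(-565 - 6*(-19))/(-19))) + 4179 = (1728 + (86 + (¼)*(-1/19)*(-565 + 114))) + 4179 = (1728 + (86 + (¼)*(-1/19)*(-451))) + 4179 = (1728 + (86 + 451/76)) + 4179 = (1728 + 6987/76) + 4179 = 138315/76 + 4179 = 455919/76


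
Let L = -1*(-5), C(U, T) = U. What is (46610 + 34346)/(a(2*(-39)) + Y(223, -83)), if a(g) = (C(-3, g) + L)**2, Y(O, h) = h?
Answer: -80956/79 ≈ -1024.8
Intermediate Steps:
L = 5
a(g) = 4 (a(g) = (-3 + 5)**2 = 2**2 = 4)
(46610 + 34346)/(a(2*(-39)) + Y(223, -83)) = (46610 + 34346)/(4 - 83) = 80956/(-79) = 80956*(-1/79) = -80956/79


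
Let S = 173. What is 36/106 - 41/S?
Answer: 941/9169 ≈ 0.10263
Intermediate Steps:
36/106 - 41/S = 36/106 - 41/173 = 36*(1/106) - 41*1/173 = 18/53 - 41/173 = 941/9169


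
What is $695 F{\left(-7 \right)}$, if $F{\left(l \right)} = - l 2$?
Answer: $9730$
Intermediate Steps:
$F{\left(l \right)} = - 2 l$
$695 F{\left(-7 \right)} = 695 \left(\left(-2\right) \left(-7\right)\right) = 695 \cdot 14 = 9730$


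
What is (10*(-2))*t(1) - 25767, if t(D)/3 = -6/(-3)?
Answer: -25887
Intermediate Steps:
t(D) = 6 (t(D) = 3*(-6/(-3)) = 3*(-6*(-⅓)) = 3*2 = 6)
(10*(-2))*t(1) - 25767 = (10*(-2))*6 - 25767 = -20*6 - 25767 = -120 - 25767 = -25887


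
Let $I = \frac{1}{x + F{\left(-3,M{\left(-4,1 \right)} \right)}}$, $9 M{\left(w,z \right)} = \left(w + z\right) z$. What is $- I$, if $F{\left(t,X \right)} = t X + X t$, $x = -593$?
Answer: $\frac{1}{591} \approx 0.001692$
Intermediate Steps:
$M{\left(w,z \right)} = \frac{z \left(w + z\right)}{9}$ ($M{\left(w,z \right)} = \frac{\left(w + z\right) z}{9} = \frac{z \left(w + z\right)}{9}$)
$F{\left(t,X \right)} = 2 X t$ ($F{\left(t,X \right)} = X t + X t = 2 X t$)
$I = - \frac{1}{591}$ ($I = \frac{1}{-593 + 2 \cdot \frac{1}{9} \cdot 1 \left(-4 + 1\right) \left(-3\right)} = \frac{1}{-593 + 2 \cdot \frac{1}{9} \cdot 1 \left(-3\right) \left(-3\right)} = \frac{1}{-593 + 2 \left(- \frac{1}{3}\right) \left(-3\right)} = \frac{1}{-593 + 2} = \frac{1}{-591} = - \frac{1}{591} \approx -0.001692$)
$- I = \left(-1\right) \left(- \frac{1}{591}\right) = \frac{1}{591}$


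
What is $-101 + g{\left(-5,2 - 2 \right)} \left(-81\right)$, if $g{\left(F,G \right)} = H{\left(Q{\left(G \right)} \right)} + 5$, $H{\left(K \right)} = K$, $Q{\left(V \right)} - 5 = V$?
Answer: $-911$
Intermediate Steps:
$Q{\left(V \right)} = 5 + V$
$g{\left(F,G \right)} = 10 + G$ ($g{\left(F,G \right)} = \left(5 + G\right) + 5 = 10 + G$)
$-101 + g{\left(-5,2 - 2 \right)} \left(-81\right) = -101 + \left(10 + \left(2 - 2\right)\right) \left(-81\right) = -101 + \left(10 + 0\right) \left(-81\right) = -101 + 10 \left(-81\right) = -101 - 810 = -911$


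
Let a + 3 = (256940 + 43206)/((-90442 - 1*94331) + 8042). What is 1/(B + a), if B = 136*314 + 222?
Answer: 176731/7585524567 ≈ 2.3298e-5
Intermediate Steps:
a = -830339/176731 (a = -3 + (256940 + 43206)/((-90442 - 1*94331) + 8042) = -3 + 300146/((-90442 - 94331) + 8042) = -3 + 300146/(-184773 + 8042) = -3 + 300146/(-176731) = -3 + 300146*(-1/176731) = -3 - 300146/176731 = -830339/176731 ≈ -4.6983)
B = 42926 (B = 42704 + 222 = 42926)
1/(B + a) = 1/(42926 - 830339/176731) = 1/(7585524567/176731) = 176731/7585524567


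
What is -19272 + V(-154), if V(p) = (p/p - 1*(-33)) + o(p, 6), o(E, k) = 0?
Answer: -19238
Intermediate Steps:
V(p) = 34 (V(p) = (p/p - 1*(-33)) + 0 = (1 + 33) + 0 = 34 + 0 = 34)
-19272 + V(-154) = -19272 + 34 = -19238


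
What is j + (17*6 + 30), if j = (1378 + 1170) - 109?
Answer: 2571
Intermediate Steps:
j = 2439 (j = 2548 - 109 = 2439)
j + (17*6 + 30) = 2439 + (17*6 + 30) = 2439 + (102 + 30) = 2439 + 132 = 2571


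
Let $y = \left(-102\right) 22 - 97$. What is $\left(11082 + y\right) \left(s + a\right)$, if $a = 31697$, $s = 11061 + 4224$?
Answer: $410669662$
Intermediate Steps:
$s = 15285$
$y = -2341$ ($y = -2244 - 97 = -2341$)
$\left(11082 + y\right) \left(s + a\right) = \left(11082 - 2341\right) \left(15285 + 31697\right) = 8741 \cdot 46982 = 410669662$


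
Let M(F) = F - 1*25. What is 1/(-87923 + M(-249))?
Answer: -1/88197 ≈ -1.1338e-5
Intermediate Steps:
M(F) = -25 + F (M(F) = F - 25 = -25 + F)
1/(-87923 + M(-249)) = 1/(-87923 + (-25 - 249)) = 1/(-87923 - 274) = 1/(-88197) = -1/88197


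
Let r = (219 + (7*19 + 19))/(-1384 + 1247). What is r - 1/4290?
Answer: -1591727/587730 ≈ -2.7083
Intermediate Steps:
r = -371/137 (r = (219 + (133 + 19))/(-137) = (219 + 152)*(-1/137) = 371*(-1/137) = -371/137 ≈ -2.7080)
r - 1/4290 = -371/137 - 1/4290 = -1591727/587730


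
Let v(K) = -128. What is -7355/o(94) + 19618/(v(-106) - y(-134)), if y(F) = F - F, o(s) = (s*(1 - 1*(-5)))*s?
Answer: -65063083/424128 ≈ -153.40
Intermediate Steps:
o(s) = 6*s² (o(s) = (s*(1 + 5))*s = (s*6)*s = (6*s)*s = 6*s²)
y(F) = 0
-7355/o(94) + 19618/(v(-106) - y(-134)) = -7355/(6*94²) + 19618/(-128 - 1*0) = -7355/(6*8836) + 19618/(-128 + 0) = -7355/53016 + 19618/(-128) = -7355*1/53016 + 19618*(-1/128) = -7355/53016 - 9809/64 = -65063083/424128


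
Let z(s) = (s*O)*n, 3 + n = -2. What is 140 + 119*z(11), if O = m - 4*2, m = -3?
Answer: 72135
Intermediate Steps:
O = -11 (O = -3 - 4*2 = -3 - 8 = -11)
n = -5 (n = -3 - 2 = -5)
z(s) = 55*s (z(s) = (s*(-11))*(-5) = -11*s*(-5) = 55*s)
140 + 119*z(11) = 140 + 119*(55*11) = 140 + 119*605 = 140 + 71995 = 72135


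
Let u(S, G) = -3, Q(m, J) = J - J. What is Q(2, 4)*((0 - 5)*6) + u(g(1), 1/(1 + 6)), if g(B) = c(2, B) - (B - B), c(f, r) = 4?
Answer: -3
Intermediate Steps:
Q(m, J) = 0
g(B) = 4 (g(B) = 4 - (B - B) = 4 - 1*0 = 4 + 0 = 4)
Q(2, 4)*((0 - 5)*6) + u(g(1), 1/(1 + 6)) = 0*((0 - 5)*6) - 3 = 0*(-5*6) - 3 = 0*(-30) - 3 = 0 - 3 = -3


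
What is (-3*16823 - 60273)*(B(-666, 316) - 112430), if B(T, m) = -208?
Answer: 12473757396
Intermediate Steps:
(-3*16823 - 60273)*(B(-666, 316) - 112430) = (-3*16823 - 60273)*(-208 - 112430) = (-50469 - 60273)*(-112638) = -110742*(-112638) = 12473757396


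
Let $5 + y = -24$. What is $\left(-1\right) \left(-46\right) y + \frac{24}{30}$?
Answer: $- \frac{6666}{5} \approx -1333.2$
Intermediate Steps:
$y = -29$ ($y = -5 - 24 = -29$)
$\left(-1\right) \left(-46\right) y + \frac{24}{30} = \left(-1\right) \left(-46\right) \left(-29\right) + \frac{24}{30} = 46 \left(-29\right) + 24 \cdot \frac{1}{30} = -1334 + \frac{4}{5} = - \frac{6666}{5}$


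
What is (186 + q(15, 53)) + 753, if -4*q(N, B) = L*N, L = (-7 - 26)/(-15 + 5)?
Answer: 7413/8 ≈ 926.63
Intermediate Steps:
L = 33/10 (L = -33/(-10) = -33*(-⅒) = 33/10 ≈ 3.3000)
q(N, B) = -33*N/40
(186 + q(15, 53)) + 753 = (186 - 33/40*15) + 753 = (186 - 99/8) + 753 = 1389/8 + 753 = 7413/8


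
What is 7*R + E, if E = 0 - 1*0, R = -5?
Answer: -35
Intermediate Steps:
E = 0 (E = 0 + 0 = 0)
7*R + E = 7*(-5) + 0 = -35 + 0 = -35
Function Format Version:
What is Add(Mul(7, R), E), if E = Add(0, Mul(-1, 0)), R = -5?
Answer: -35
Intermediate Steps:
E = 0 (E = Add(0, 0) = 0)
Add(Mul(7, R), E) = Add(Mul(7, -5), 0) = Add(-35, 0) = -35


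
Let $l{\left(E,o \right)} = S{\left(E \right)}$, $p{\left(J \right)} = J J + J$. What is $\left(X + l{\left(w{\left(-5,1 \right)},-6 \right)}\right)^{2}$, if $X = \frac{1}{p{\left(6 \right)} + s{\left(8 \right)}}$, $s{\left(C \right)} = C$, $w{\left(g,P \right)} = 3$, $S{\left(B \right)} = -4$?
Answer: $\frac{39601}{2500} \approx 15.84$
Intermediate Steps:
$p{\left(J \right)} = J + J^{2}$ ($p{\left(J \right)} = J^{2} + J = J + J^{2}$)
$l{\left(E,o \right)} = -4$
$X = \frac{1}{50}$ ($X = \frac{1}{6 \left(1 + 6\right) + 8} = \frac{1}{6 \cdot 7 + 8} = \frac{1}{42 + 8} = \frac{1}{50} \approx 0.02$)
$\left(X + l{\left(w{\left(-5,1 \right)},-6 \right)}\right)^{2} = \left(\frac{1}{50} - 4\right)^{2} = \left(- \frac{199}{50}\right)^{2} = \frac{39601}{2500}$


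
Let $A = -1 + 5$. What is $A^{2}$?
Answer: $16$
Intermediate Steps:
$A = 4$
$A^{2} = 4^{2} = 16$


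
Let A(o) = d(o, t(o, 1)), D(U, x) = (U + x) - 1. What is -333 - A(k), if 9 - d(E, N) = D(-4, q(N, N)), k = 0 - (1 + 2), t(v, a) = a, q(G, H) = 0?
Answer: -347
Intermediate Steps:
D(U, x) = -1 + U + x
k = -3 (k = 0 - 1*3 = 0 - 3 = -3)
d(E, N) = 14 (d(E, N) = 9 - (-1 - 4 + 0) = 9 - 1*(-5) = 9 + 5 = 14)
A(o) = 14
-333 - A(k) = -333 - 1*14 = -333 - 14 = -347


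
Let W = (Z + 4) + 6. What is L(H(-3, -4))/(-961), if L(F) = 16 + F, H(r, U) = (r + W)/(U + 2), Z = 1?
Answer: -12/961 ≈ -0.012487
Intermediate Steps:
W = 11 (W = (1 + 4) + 6 = 5 + 6 = 11)
H(r, U) = (11 + r)/(2 + U) (H(r, U) = (r + 11)/(U + 2) = (11 + r)/(2 + U))
L(H(-3, -4))/(-961) = (16 + (11 - 3)/(2 - 4))/(-961) = (16 + 8/(-2))*(-1/961) = (16 - 1/2*8)*(-1/961) = (16 - 4)*(-1/961) = 12*(-1/961) = -12/961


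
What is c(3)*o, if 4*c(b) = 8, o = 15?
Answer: 30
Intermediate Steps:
c(b) = 2 (c(b) = (¼)*8 = 2)
c(3)*o = 2*15 = 30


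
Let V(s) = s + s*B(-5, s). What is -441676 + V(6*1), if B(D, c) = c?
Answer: -441634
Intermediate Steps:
V(s) = s + s² (V(s) = s + s*s = s + s²)
-441676 + V(6*1) = -441676 + (6*1)*(1 + 6*1) = -441676 + 6*(1 + 6) = -441676 + 6*7 = -441676 + 42 = -441634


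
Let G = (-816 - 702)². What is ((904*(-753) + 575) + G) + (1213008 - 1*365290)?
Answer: 2471905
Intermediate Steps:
G = 2304324 (G = (-1518)² = 2304324)
((904*(-753) + 575) + G) + (1213008 - 1*365290) = ((904*(-753) + 575) + 2304324) + (1213008 - 1*365290) = ((-680712 + 575) + 2304324) + (1213008 - 365290) = (-680137 + 2304324) + 847718 = 1624187 + 847718 = 2471905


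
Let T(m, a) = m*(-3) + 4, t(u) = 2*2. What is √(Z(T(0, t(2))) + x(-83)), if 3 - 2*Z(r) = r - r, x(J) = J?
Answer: I*√326/2 ≈ 9.0277*I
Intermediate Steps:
t(u) = 4
T(m, a) = 4 - 3*m (T(m, a) = -3*m + 4 = 4 - 3*m)
Z(r) = 3/2 (Z(r) = 3/2 - (r - r)/2 = 3/2 - ½*0 = 3/2 + 0 = 3/2)
√(Z(T(0, t(2))) + x(-83)) = √(3/2 - 83) = √(-163/2) = I*√326/2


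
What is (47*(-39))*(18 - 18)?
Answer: 0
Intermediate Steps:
(47*(-39))*(18 - 18) = -1833*0 = 0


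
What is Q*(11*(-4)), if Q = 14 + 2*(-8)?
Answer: 88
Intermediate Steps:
Q = -2 (Q = 14 - 16 = -2)
Q*(11*(-4)) = -22*(-4) = -2*(-44) = 88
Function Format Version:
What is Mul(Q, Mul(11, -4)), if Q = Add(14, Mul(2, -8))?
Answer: 88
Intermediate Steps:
Q = -2 (Q = Add(14, -16) = -2)
Mul(Q, Mul(11, -4)) = Mul(-2, Mul(11, -4)) = Mul(-2, -44) = 88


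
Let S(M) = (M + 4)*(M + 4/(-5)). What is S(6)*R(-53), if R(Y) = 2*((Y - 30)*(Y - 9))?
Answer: 535184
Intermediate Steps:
S(M) = (4 + M)*(-⅘ + M) (S(M) = (4 + M)*(M + 4*(-⅕)) = (4 + M)*(M - ⅘) = (4 + M)*(-⅘ + M))
R(Y) = 2*(-30 + Y)*(-9 + Y) (R(Y) = 2*((-30 + Y)*(-9 + Y)) = 2*(-30 + Y)*(-9 + Y))
S(6)*R(-53) = (-16/5 + 6² + (16/5)*6)*(540 - 78*(-53) + 2*(-53)²) = (-16/5 + 36 + 96/5)*(540 + 4134 + 2*2809) = 52*(540 + 4134 + 5618) = 52*10292 = 535184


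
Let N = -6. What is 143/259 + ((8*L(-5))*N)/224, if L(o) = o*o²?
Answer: 2023/74 ≈ 27.338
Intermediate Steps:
L(o) = o³
143/259 + ((8*L(-5))*N)/224 = 143/259 + ((8*(-5)³)*(-6))/224 = 143*(1/259) + ((8*(-125))*(-6))*(1/224) = 143/259 - 1000*(-6)*(1/224) = 143/259 + 6000*(1/224) = 143/259 + 375/14 = 2023/74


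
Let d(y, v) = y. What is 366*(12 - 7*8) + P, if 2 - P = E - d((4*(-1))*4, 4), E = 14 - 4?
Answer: -16128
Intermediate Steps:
E = 10
P = -24 (P = 2 - (10 - 4*(-1)*4) = 2 - (10 - (-4)*4) = 2 - (10 - 1*(-16)) = 2 - (10 + 16) = 2 - 1*26 = 2 - 26 = -24)
366*(12 - 7*8) + P = 366*(12 - 7*8) - 24 = 366*(12 - 56) - 24 = 366*(-44) - 24 = -16104 - 24 = -16128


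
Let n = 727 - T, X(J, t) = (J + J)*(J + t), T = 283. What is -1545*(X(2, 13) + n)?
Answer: -778680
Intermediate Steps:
X(J, t) = 2*J*(J + t) (X(J, t) = (2*J)*(J + t) = 2*J*(J + t))
n = 444 (n = 727 - 1*283 = 727 - 283 = 444)
-1545*(X(2, 13) + n) = -1545*(2*2*(2 + 13) + 444) = -1545*(2*2*15 + 444) = -1545*(60 + 444) = -1545*504 = -778680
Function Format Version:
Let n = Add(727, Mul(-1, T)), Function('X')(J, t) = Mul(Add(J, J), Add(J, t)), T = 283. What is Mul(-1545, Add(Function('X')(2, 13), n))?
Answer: -778680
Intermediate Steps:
Function('X')(J, t) = Mul(2, J, Add(J, t)) (Function('X')(J, t) = Mul(Mul(2, J), Add(J, t)) = Mul(2, J, Add(J, t)))
n = 444 (n = Add(727, Mul(-1, 283)) = Add(727, -283) = 444)
Mul(-1545, Add(Function('X')(2, 13), n)) = Mul(-1545, Add(Mul(2, 2, Add(2, 13)), 444)) = Mul(-1545, Add(Mul(2, 2, 15), 444)) = Mul(-1545, Add(60, 444)) = Mul(-1545, 504) = -778680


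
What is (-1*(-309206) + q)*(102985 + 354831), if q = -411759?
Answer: -46950404248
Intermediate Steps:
(-1*(-309206) + q)*(102985 + 354831) = (-1*(-309206) - 411759)*(102985 + 354831) = (309206 - 411759)*457816 = -102553*457816 = -46950404248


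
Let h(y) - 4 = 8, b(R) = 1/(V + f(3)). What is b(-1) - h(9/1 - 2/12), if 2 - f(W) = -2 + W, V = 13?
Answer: -167/14 ≈ -11.929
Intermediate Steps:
f(W) = 4 - W (f(W) = 2 - (-2 + W) = 2 + (2 - W) = 4 - W)
b(R) = 1/14 (b(R) = 1/(13 + (4 - 1*3)) = 1/(13 + (4 - 3)) = 1/(13 + 1) = 1/14)
h(y) = 12 (h(y) = 4 + 8 = 12)
b(-1) - h(9/1 - 2/12) = 1/14 - 1*12 = 1/14 - 12 = -167/14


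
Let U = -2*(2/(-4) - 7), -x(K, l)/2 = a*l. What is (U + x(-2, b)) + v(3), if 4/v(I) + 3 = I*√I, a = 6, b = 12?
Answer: -385/3 + 2*√3/3 ≈ -127.18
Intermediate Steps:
v(I) = 4/(-3 + I^(3/2)) (v(I) = 4/(-3 + I*√I) = 4/(-3 + I^(3/2)))
x(K, l) = -12*l
U = 15 (U = -2*(2*(-¼) - 7) = -2*(-½ - 7) = -2*(-15/2) = 15)
(U + x(-2, b)) + v(3) = (15 - 12*12) + 4/(-3 + 3^(3/2)) = (15 - 144) + 4/(-3 + 3*√3) = -129 + 4/(-3 + 3*√3)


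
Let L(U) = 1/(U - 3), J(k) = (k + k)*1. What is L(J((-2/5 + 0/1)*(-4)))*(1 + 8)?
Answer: 45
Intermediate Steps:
J(k) = 2*k (J(k) = (2*k)*1 = 2*k)
L(U) = 1/(-3 + U)
L(J((-2/5 + 0/1)*(-4)))*(1 + 8) = (1 + 8)/(-3 + 2*((-2/5 + 0/1)*(-4))) = 9/(-3 + 2*((-2*⅕ + 0*1)*(-4))) = 9/(-3 + 2*((-⅖ + 0)*(-4))) = 9/(-3 + 2*(-⅖*(-4))) = 9/(-3 + 2*(8/5)) = 9/(-3 + 16/5) = 9/(⅕) = 5*9 = 45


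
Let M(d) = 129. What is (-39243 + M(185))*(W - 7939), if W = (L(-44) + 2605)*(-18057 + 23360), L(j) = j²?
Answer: -941590696176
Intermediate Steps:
W = 24080923 (W = ((-44)² + 2605)*(-18057 + 23360) = (1936 + 2605)*5303 = 4541*5303 = 24080923)
(-39243 + M(185))*(W - 7939) = (-39243 + 129)*(24080923 - 7939) = -39114*24072984 = -941590696176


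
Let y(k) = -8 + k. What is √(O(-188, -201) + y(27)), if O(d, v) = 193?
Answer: 2*√53 ≈ 14.560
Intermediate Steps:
√(O(-188, -201) + y(27)) = √(193 + (-8 + 27)) = √(193 + 19) = √212 = 2*√53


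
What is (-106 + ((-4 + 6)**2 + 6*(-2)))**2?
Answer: 12996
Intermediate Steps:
(-106 + ((-4 + 6)**2 + 6*(-2)))**2 = (-106 + (2**2 - 12))**2 = (-106 + (4 - 12))**2 = (-106 - 8)**2 = (-114)**2 = 12996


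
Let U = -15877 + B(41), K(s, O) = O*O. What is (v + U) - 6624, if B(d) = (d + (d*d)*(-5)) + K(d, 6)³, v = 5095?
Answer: 20886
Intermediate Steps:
K(s, O) = O²
B(d) = 46656 + d - 5*d² (B(d) = (d + (d*d)*(-5)) + (6²)³ = (d + d²*(-5)) + 36³ = (d - 5*d²) + 46656 = 46656 + d - 5*d²)
U = 22415 (U = -15877 + (46656 + 41 - 5*41²) = -15877 + (46656 + 41 - 5*1681) = -15877 + (46656 + 41 - 8405) = -15877 + 38292 = 22415)
(v + U) - 6624 = (5095 + 22415) - 6624 = 27510 - 6624 = 20886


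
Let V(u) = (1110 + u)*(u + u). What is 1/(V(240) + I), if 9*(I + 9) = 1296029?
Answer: 9/7127948 ≈ 1.2626e-6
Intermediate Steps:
I = 1295948/9 (I = -9 + (1/9)*1296029 = -9 + 1296029/9 = 1295948/9 ≈ 1.4399e+5)
V(u) = 2*u*(1110 + u) (V(u) = (1110 + u)*(2*u) = 2*u*(1110 + u))
1/(V(240) + I) = 1/(2*240*(1110 + 240) + 1295948/9) = 1/(2*240*1350 + 1295948/9) = 1/(648000 + 1295948/9) = 1/(7127948/9) = 9/7127948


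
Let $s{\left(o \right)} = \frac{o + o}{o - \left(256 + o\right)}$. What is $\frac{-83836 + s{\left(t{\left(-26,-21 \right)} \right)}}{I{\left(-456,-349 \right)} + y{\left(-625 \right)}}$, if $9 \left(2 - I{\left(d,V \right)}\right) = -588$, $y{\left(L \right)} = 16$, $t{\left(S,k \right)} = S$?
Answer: $- \frac{16096473}{16000} \approx -1006.0$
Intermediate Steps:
$s{\left(o \right)} = - \frac{o}{128}$ ($s{\left(o \right)} = \frac{2 o}{-256} = 2 o \left(- \frac{1}{256}\right) = - \frac{o}{128}$)
$I{\left(d,V \right)} = \frac{202}{3}$ ($I{\left(d,V \right)} = 2 - - \frac{196}{3} = 2 + \frac{196}{3} = \frac{202}{3}$)
$\frac{-83836 + s{\left(t{\left(-26,-21 \right)} \right)}}{I{\left(-456,-349 \right)} + y{\left(-625 \right)}} = \frac{-83836 - - \frac{13}{64}}{\frac{202}{3} + 16} = \frac{-83836 + \frac{13}{64}}{\frac{250}{3}} = \left(- \frac{5365491}{64}\right) \frac{3}{250} = - \frac{16096473}{16000}$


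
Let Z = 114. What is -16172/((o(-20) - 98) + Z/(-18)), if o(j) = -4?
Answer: 3732/25 ≈ 149.28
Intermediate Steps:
-16172/((o(-20) - 98) + Z/(-18)) = -16172/((-4 - 98) + 114/(-18)) = -16172/(-102 + 114*(-1/18)) = -16172/(-102 - 19/3) = -16172/(-325/3) = -16172*(-3)/325 = -26*(-1866/325) = 3732/25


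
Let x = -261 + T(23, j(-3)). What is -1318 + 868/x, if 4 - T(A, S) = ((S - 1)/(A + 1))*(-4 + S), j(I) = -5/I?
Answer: -36666926/27749 ≈ -1321.4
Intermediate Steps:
T(A, S) = 4 - (-1 + S)*(-4 + S)/(1 + A) (T(A, S) = 4 - (S - 1)/(A + 1)*(-4 + S) = 4 - (-1 + S)/(1 + A)*(-4 + S) = 4 - (-1 + S)*(-4 + S)/(1 + A))
x = -27749/108 (x = -261 + (-(-5/(-3))² + 4*23 + 5*(-5/(-3)))/(1 + 23) = -261 + (-(-5*(-⅓))² + 92 + 5*(-5*(-⅓)))/24 = -261 + (-(5/3)² + 92 + 5*(5/3))/24 = -261 + (-1*25/9 + 92 + 25/3)/24 = -261 + (-25/9 + 92 + 25/3)/24 = -261 + (1/24)*(878/9) = -261 + 439/108 = -27749/108 ≈ -256.94)
-1318 + 868/x = -1318 + 868/(-27749/108) = -1318 + 868*(-108/27749) = -1318 - 93744/27749 = -36666926/27749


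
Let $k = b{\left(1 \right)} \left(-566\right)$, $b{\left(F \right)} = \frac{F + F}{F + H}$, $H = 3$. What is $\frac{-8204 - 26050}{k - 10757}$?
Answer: $\frac{5709}{1840} \approx 3.1027$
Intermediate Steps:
$b{\left(F \right)} = \frac{2 F}{3 + F}$ ($b{\left(F \right)} = \frac{F + F}{F + 3} = \frac{2 F}{3 + F}$)
$k = -283$ ($k = 2 \cdot 1 \frac{1}{3 + 1} \left(-566\right) = 2 \cdot 1 \cdot \frac{1}{4} \left(-566\right) = \frac{1}{2} \left(-566\right) = -283$)
$\frac{-8204 - 26050}{k - 10757} = \frac{-8204 - 26050}{-283 - 10757} = - \frac{34254}{-11040} = \left(-34254\right) \left(- \frac{1}{11040}\right) = \frac{5709}{1840}$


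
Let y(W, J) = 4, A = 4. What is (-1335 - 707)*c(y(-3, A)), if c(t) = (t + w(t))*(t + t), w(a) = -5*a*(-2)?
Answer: -718784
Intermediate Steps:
w(a) = 10*a
c(t) = 22*t² (c(t) = (t + 10*t)*(t + t) = (11*t)*(2*t) = 22*t²)
(-1335 - 707)*c(y(-3, A)) = (-1335 - 707)*(22*4²) = -44924*16 = -2042*352 = -718784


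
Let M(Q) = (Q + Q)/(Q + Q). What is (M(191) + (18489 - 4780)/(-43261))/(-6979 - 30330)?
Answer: -29552/1614024649 ≈ -1.8310e-5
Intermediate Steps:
M(Q) = 1 (M(Q) = (2*Q)/((2*Q)) = (2*Q)*(1/(2*Q)) = 1)
(M(191) + (18489 - 4780)/(-43261))/(-6979 - 30330) = (1 + (18489 - 4780)/(-43261))/(-6979 - 30330) = (1 + 13709*(-1/43261))/(-37309) = (1 - 13709/43261)*(-1/37309) = (29552/43261)*(-1/37309) = -29552/1614024649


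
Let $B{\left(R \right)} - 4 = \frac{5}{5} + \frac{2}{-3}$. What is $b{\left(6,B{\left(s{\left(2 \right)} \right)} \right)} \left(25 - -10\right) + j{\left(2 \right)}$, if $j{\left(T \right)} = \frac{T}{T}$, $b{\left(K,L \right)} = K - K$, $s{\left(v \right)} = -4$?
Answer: $1$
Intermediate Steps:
$B{\left(R \right)} = \frac{13}{3}$ ($B{\left(R \right)} = 4 + \left(\frac{5}{5} + \frac{2}{-3}\right) = 4 + \left(5 \cdot \frac{1}{5} + 2 \left(- \frac{1}{3}\right)\right) = 4 + \left(1 - \frac{2}{3}\right) = 4 + \frac{1}{3} = \frac{13}{3}$)
$b{\left(K,L \right)} = 0$
$j{\left(T \right)} = 1$
$b{\left(6,B{\left(s{\left(2 \right)} \right)} \right)} \left(25 - -10\right) + j{\left(2 \right)} = 0 \left(25 - -10\right) + 1 = 0 \left(25 + 10\right) + 1 = 0 \cdot 35 + 1 = 0 + 1 = 1$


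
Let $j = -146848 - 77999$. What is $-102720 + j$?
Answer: $-327567$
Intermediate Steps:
$j = -224847$ ($j = -146848 - 77999 = -224847$)
$-102720 + j = -102720 - 224847 = -327567$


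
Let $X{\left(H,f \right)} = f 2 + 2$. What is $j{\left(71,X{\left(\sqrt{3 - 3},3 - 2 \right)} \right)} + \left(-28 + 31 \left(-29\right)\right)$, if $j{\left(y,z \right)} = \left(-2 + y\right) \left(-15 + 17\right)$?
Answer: $-789$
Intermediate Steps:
$X{\left(H,f \right)} = 2 + 2 f$ ($X{\left(H,f \right)} = 2 f + 2 = 2 + 2 f$)
$j{\left(y,z \right)} = -4 + 2 y$ ($j{\left(y,z \right)} = \left(-2 + y\right) 2 = -4 + 2 y$)
$j{\left(71,X{\left(\sqrt{3 - 3},3 - 2 \right)} \right)} + \left(-28 + 31 \left(-29\right)\right) = \left(-4 + 2 \cdot 71\right) + \left(-28 + 31 \left(-29\right)\right) = \left(-4 + 142\right) - 927 = 138 - 927 = -789$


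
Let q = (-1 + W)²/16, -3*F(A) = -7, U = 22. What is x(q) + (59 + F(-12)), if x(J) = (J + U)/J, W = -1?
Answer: 451/3 ≈ 150.33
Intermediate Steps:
F(A) = 7/3 (F(A) = -⅓*(-7) = 7/3)
q = ¼ (q = (-1 - 1)²/16 = (-2)²*(1/16) = 4*(1/16) = ¼ ≈ 0.25000)
x(J) = (22 + J)/J (x(J) = (J + 22)/J = (22 + J)/J)
x(q) + (59 + F(-12)) = (22 + ¼)/(¼) + (59 + 7/3) = 4*(89/4) + 184/3 = 89 + 184/3 = 451/3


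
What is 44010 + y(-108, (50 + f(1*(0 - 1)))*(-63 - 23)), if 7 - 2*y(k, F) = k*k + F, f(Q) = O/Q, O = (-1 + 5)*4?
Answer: 79287/2 ≈ 39644.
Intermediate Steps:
O = 16 (O = 4*4 = 16)
f(Q) = 16/Q
y(k, F) = 7/2 - F/2 - k**2/2 (y(k, F) = 7/2 - (k*k + F)/2 = 7/2 - (k**2 + F)/2 = 7/2 - (F + k**2)/2 = 7/2 + (-F/2 - k**2/2) = 7/2 - F/2 - k**2/2)
44010 + y(-108, (50 + f(1*(0 - 1)))*(-63 - 23)) = 44010 + (7/2 - (50 + 16/((1*(0 - 1))))*(-63 - 23)/2 - 1/2*(-108)**2) = 44010 + (7/2 - (50 + 16/((1*(-1))))*(-86)/2 - 1/2*11664) = 44010 + (7/2 - (50 + 16/(-1))*(-86)/2 - 5832) = 44010 + (7/2 - (50 + 16*(-1))*(-86)/2 - 5832) = 44010 + (7/2 - (50 - 16)*(-86)/2 - 5832) = 44010 + (7/2 - 17*(-86) - 5832) = 44010 + (7/2 - 1/2*(-2924) - 5832) = 44010 + (7/2 + 1462 - 5832) = 44010 - 8733/2 = 79287/2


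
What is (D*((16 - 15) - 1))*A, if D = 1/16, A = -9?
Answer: 0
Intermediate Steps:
D = 1/16 ≈ 0.062500
(D*((16 - 15) - 1))*A = (((16 - 15) - 1)/16)*(-9) = ((1 - 1)/16)*(-9) = ((1/16)*0)*(-9) = 0*(-9) = 0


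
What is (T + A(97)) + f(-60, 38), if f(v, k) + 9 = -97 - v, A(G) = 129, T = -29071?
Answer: -28988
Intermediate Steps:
f(v, k) = -106 - v (f(v, k) = -9 + (-97 - v) = -106 - v)
(T + A(97)) + f(-60, 38) = (-29071 + 129) + (-106 - 1*(-60)) = -28942 + (-106 + 60) = -28942 - 46 = -28988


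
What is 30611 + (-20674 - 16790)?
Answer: -6853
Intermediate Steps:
30611 + (-20674 - 16790) = 30611 - 37464 = -6853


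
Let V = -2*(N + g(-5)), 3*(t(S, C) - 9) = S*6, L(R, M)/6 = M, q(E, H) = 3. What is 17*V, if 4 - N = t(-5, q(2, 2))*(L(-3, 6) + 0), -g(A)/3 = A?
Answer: -1870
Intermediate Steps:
g(A) = -3*A
L(R, M) = 6*M
t(S, C) = 9 + 2*S (t(S, C) = 9 + (S*6)/3 = 9 + (6*S)/3 = 9 + 2*S)
N = 40 (N = 4 - (9 + 2*(-5))*(6*6 + 0) = 4 - (9 - 10)*(36 + 0) = 4 - (-1)*36 = 4 - 1*(-36) = 4 + 36 = 40)
V = -110 (V = -2*(40 - 3*(-5)) = -2*(40 + 15) = -2*55 = -110)
17*V = 17*(-110) = -1870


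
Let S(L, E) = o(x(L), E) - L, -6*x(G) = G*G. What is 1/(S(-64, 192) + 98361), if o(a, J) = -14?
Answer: 1/98411 ≈ 1.0161e-5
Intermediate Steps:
x(G) = -G²/6 (x(G) = -G*G/6 = -G²/6)
S(L, E) = -14 - L
1/(S(-64, 192) + 98361) = 1/((-14 - 1*(-64)) + 98361) = 1/((-14 + 64) + 98361) = 1/(50 + 98361) = 1/98411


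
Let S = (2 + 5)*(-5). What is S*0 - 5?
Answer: -5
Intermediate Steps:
S = -35 (S = 7*(-5) = -35)
S*0 - 5 = -35*0 - 5 = 0 - 5 = -5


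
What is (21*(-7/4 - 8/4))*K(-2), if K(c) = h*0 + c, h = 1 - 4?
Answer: 315/2 ≈ 157.50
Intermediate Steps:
h = -3
K(c) = c (K(c) = -3*0 + c = 0 + c = c)
(21*(-7/4 - 8/4))*K(-2) = (21*(-7/4 - 8/4))*(-2) = (21*(-7*¼ - 8*¼))*(-2) = (21*(-7/4 - 2))*(-2) = (21*(-15/4))*(-2) = -315/4*(-2) = 315/2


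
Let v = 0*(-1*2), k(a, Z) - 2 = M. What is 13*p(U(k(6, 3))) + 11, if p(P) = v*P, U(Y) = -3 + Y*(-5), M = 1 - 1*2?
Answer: 11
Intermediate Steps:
M = -1 (M = 1 - 2 = -1)
k(a, Z) = 1 (k(a, Z) = 2 - 1 = 1)
v = 0 (v = 0*(-2) = 0)
U(Y) = -3 - 5*Y
p(P) = 0 (p(P) = 0*P = 0)
13*p(U(k(6, 3))) + 11 = 13*0 + 11 = 0 + 11 = 11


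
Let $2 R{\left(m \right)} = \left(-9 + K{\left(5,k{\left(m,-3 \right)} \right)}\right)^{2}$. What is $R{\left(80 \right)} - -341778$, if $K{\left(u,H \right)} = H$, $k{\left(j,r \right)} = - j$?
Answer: $\frac{691477}{2} \approx 3.4574 \cdot 10^{5}$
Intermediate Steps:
$R{\left(m \right)} = \frac{\left(-9 - m\right)^{2}}{2}$
$R{\left(80 \right)} - -341778 = \frac{\left(9 + 80\right)^{2}}{2} - -341778 = \frac{89^{2}}{2} + 341778 = \frac{1}{2} \cdot 7921 + 341778 = \frac{7921}{2} + 341778 = \frac{691477}{2}$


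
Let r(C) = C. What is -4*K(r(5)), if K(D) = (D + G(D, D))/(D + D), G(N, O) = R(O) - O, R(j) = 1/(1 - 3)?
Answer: 1/5 ≈ 0.20000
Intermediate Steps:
R(j) = -1/2 (R(j) = 1/(-2) = -1/2)
G(N, O) = -1/2 - O
K(D) = -1/(4*D) (K(D) = (D + (-1/2 - D))/(D + D) = -1/(2*D)/2 = -1/(4*D))
-4*K(r(5)) = -(-1)/5 = -4*(-1/20) = 1/5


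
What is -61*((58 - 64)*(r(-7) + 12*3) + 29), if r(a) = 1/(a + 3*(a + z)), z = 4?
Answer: 91073/8 ≈ 11384.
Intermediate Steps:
r(a) = 1/(12 + 4*a) (r(a) = 1/(a + 3*(a + 4)) = 1/(a + 3*(4 + a)) = 1/(a + (12 + 3*a)) = 1/(12 + 4*a))
-61*((58 - 64)*(r(-7) + 12*3) + 29) = -61*((58 - 64)*(1/(4*(3 - 7)) + 12*3) + 29) = -61*(-6*((¼)/(-4) + 36) + 29) = -61*(-6*((¼)*(-¼) + 36) + 29) = -61*(-6*(-1/16 + 36) + 29) = -61*(-6*575/16 + 29) = -61*(-1725/8 + 29) = -61*(-1493/8) = 91073/8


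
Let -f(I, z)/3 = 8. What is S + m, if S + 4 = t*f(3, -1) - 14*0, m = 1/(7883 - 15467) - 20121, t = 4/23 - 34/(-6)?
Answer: -3534894839/174432 ≈ -20265.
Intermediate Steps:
f(I, z) = -24 (f(I, z) = -3*8 = -24)
t = 403/69 (t = 4*(1/23) - 34*(-1/6) = 4/23 + 17/3 = 403/69 ≈ 5.8406)
m = -152597665/7584 (m = 1/(-7584) - 20121 = -1/7584 - 20121 = -152597665/7584 ≈ -20121.)
S = -3316/23 (S = -4 + ((403/69)*(-24) - 14*0) = -4 + (-3224/23 + 0) = -4 - 3224/23 = -3316/23 ≈ -144.17)
S + m = -3316/23 - 152597665/7584 = -3534894839/174432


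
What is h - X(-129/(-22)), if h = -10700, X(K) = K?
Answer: -235529/22 ≈ -10706.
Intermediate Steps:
h - X(-129/(-22)) = -10700 - (-129)/(-22) = -10700 - (-129)*(-1)/22 = -10700 - 1*129/22 = -10700 - 129/22 = -235529/22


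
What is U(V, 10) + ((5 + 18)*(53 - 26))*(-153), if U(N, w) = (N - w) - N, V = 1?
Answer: -95023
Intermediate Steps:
U(N, w) = -w
U(V, 10) + ((5 + 18)*(53 - 26))*(-153) = -1*10 + ((5 + 18)*(53 - 26))*(-153) = -10 + (23*27)*(-153) = -10 + 621*(-153) = -10 - 95013 = -95023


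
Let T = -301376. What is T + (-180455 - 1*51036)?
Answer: -532867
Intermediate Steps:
T + (-180455 - 1*51036) = -301376 + (-180455 - 1*51036) = -301376 + (-180455 - 51036) = -301376 - 231491 = -532867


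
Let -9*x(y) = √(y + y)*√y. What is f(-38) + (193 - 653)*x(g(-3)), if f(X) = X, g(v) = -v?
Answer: -38 + 460*√2/3 ≈ 178.85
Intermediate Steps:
x(y) = -y*√2/9 (x(y) = -√(y + y)*√y/9 = -√(2*y)*√y/9 = -√2*√y*√y/9 = -y*√2/9)
f(-38) + (193 - 653)*x(g(-3)) = -38 + (193 - 653)*(-(-1*(-3))*√2/9) = -38 - (-460)*3*√2/9 = -38 - (-460)*√2/3 = -38 + 460*√2/3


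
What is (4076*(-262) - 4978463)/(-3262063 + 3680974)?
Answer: -6046375/418911 ≈ -14.434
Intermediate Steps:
(4076*(-262) - 4978463)/(-3262063 + 3680974) = (-1067912 - 4978463)/418911 = -6046375*1/418911 = -6046375/418911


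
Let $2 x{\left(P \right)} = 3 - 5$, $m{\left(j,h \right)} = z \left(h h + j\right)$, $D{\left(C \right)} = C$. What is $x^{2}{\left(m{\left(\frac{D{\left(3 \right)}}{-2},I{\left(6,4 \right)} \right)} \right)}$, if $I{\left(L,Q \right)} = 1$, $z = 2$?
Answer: $1$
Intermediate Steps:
$m{\left(j,h \right)} = 2 j + 2 h^{2}$ ($m{\left(j,h \right)} = 2 \left(h h + j\right) = 2 \left(h^{2} + j\right) = 2 \left(j + h^{2}\right) = 2 j + 2 h^{2}$)
$x{\left(P \right)} = -1$ ($x{\left(P \right)} = \frac{3 - 5}{2} = \frac{1}{2} \left(-2\right) = -1$)
$x^{2}{\left(m{\left(\frac{D{\left(3 \right)}}{-2},I{\left(6,4 \right)} \right)} \right)} = \left(-1\right)^{2} = 1$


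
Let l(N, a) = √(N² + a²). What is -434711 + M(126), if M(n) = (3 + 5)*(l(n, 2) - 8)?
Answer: -434775 + 16*√3970 ≈ -4.3377e+5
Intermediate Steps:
M(n) = -64 + 8*√(4 + n²) (M(n) = (3 + 5)*(√(n² + 2²) - 8) = 8*(√(n² + 4) - 8) = 8*(√(4 + n²) - 8) = 8*(-8 + √(4 + n²)) = -64 + 8*√(4 + n²))
-434711 + M(126) = -434711 + (-64 + 8*√(4 + 126²)) = -434711 + (-64 + 8*√(4 + 15876)) = -434711 + (-64 + 8*√15880) = -434711 + (-64 + 8*(2*√3970)) = -434711 + (-64 + 16*√3970) = -434775 + 16*√3970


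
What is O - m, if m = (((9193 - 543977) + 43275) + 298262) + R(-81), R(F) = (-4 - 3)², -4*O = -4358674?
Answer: 2565733/2 ≈ 1.2829e+6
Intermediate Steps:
O = 2179337/2 (O = -¼*(-4358674) = 2179337/2 ≈ 1.0897e+6)
R(F) = 49 (R(F) = (-7)² = 49)
m = -193198 (m = (((9193 - 543977) + 43275) + 298262) + 49 = ((-534784 + 43275) + 298262) + 49 = (-491509 + 298262) + 49 = -193247 + 49 = -193198)
O - m = 2179337/2 - 1*(-193198) = 2179337/2 + 193198 = 2565733/2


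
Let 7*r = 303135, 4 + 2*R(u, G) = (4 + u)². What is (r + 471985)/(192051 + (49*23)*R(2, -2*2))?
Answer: 515290/210083 ≈ 2.4528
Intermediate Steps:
R(u, G) = -2 + (4 + u)²/2
r = 43305 (r = (⅐)*303135 = 43305)
(r + 471985)/(192051 + (49*23)*R(2, -2*2)) = (43305 + 471985)/(192051 + (49*23)*(-2 + (4 + 2)²/2)) = 515290/(192051 + 1127*(-2 + (½)*6²)) = 515290/(192051 + 1127*(-2 + (½)*36)) = 515290/(192051 + 1127*(-2 + 18)) = 515290/(192051 + 1127*16) = 515290/(192051 + 18032) = 515290/210083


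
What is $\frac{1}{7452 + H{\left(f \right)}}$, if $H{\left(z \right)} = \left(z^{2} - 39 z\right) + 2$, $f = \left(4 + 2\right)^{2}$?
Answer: $\frac{1}{7346} \approx 0.00013613$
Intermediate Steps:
$f = 36$ ($f = 6^{2} = 36$)
$H{\left(z \right)} = 2 + z^{2} - 39 z$
$\frac{1}{7452 + H{\left(f \right)}} = \frac{1}{7452 + \left(2 + 36^{2} - 1404\right)} = \frac{1}{7452 + \left(2 + 1296 - 1404\right)} = \frac{1}{7452 - 106} = \frac{1}{7346}$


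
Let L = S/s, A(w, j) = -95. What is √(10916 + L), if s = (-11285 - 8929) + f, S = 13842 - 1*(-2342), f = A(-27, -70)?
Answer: 2*√1125508837435/20309 ≈ 104.48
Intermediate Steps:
f = -95
S = 16184 (S = 13842 + 2342 = 16184)
s = -20309 (s = (-11285 - 8929) - 95 = -20214 - 95 = -20309)
L = -16184/20309 (L = 16184/(-20309) = 16184*(-1/20309) = -16184/20309 ≈ -0.79689)
√(10916 + L) = √(10916 - 16184/20309) = √(221676860/20309) = 2*√1125508837435/20309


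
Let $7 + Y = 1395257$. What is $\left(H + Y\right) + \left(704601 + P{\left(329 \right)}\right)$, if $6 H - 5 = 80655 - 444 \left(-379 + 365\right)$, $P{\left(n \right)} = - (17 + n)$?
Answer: $\frac{6341953}{3} \approx 2.114 \cdot 10^{6}$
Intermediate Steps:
$P{\left(n \right)} = -17 - n$
$H = \frac{43438}{3}$ ($H = \frac{5}{6} + \frac{80655 - 444 \left(-379 + 365\right)}{6} = \frac{5}{6} + \frac{80655 - 444 \left(-14\right)}{6} = \frac{5}{6} + \frac{80655 - -6216}{6} = \frac{5}{6} + \frac{80655 + 6216}{6} = \frac{5}{6} + \frac{1}{6} \cdot 86871 = \frac{5}{6} + \frac{28957}{2} = \frac{43438}{3} \approx 14479.0$)
$Y = 1395250$ ($Y = -7 + 1395257 = 1395250$)
$\left(H + Y\right) + \left(704601 + P{\left(329 \right)}\right) = \left(\frac{43438}{3} + 1395250\right) + \left(704601 - 346\right) = \frac{4229188}{3} + \left(704601 - 346\right) = \frac{4229188}{3} + 704255 = \frac{6341953}{3}$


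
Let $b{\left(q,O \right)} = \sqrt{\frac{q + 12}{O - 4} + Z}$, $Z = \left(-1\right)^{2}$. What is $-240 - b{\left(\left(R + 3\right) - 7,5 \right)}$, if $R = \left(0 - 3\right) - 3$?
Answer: $-240 - \sqrt{3} \approx -241.73$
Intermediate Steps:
$Z = 1$
$R = -6$ ($R = -3 - 3 = -6$)
$b{\left(q,O \right)} = \sqrt{1 + \frac{12 + q}{-4 + O}}$ ($b{\left(q,O \right)} = \sqrt{\frac{q + 12}{O - 4} + 1} = \sqrt{\frac{12 + q}{-4 + O} + 1} = \sqrt{1 + \frac{12 + q}{-4 + O}}$)
$-240 - b{\left(\left(R + 3\right) - 7,5 \right)} = -240 - \sqrt{\frac{8 + 5 + \left(\left(-6 + 3\right) - 7\right)}{-4 + 5}} = -240 - \sqrt{\frac{8 + 5 - 10}{1}} = -240 - \sqrt{1 \left(8 + 5 - 10\right)} = -240 - \sqrt{1 \cdot 3} = -240 - \sqrt{3}$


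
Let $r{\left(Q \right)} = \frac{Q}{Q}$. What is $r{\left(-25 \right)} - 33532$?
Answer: $-33531$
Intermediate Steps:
$r{\left(Q \right)} = 1$
$r{\left(-25 \right)} - 33532 = 1 - 33532 = -33531$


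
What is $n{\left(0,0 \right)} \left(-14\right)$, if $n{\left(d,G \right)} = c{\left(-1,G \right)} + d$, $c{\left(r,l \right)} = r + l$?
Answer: $14$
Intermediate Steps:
$c{\left(r,l \right)} = l + r$
$n{\left(d,G \right)} = -1 + G + d$ ($n{\left(d,G \right)} = \left(G - 1\right) + d = \left(-1 + G\right) + d = -1 + G + d$)
$n{\left(0,0 \right)} \left(-14\right) = \left(-1 + 0 + 0\right) \left(-14\right) = \left(-1\right) \left(-14\right) = 14$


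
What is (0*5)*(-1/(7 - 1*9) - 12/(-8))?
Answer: 0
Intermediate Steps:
(0*5)*(-1/(7 - 1*9) - 12/(-8)) = 0*(-1/(7 - 9) - 12*(-1/8)) = 0*(-1/(-2) + 3/2) = 0*(-1*(-1/2) + 3/2) = 0*(1/2 + 3/2) = 0*2 = 0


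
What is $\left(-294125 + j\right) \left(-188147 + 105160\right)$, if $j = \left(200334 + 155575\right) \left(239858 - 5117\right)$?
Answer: $-6933243557026228$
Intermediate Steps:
$j = 83546434569$ ($j = 355909 \cdot 234741 = 83546434569$)
$\left(-294125 + j\right) \left(-188147 + 105160\right) = \left(-294125 + 83546434569\right) \left(-188147 + 105160\right) = 83546140444 \left(-82987\right) = -6933243557026228$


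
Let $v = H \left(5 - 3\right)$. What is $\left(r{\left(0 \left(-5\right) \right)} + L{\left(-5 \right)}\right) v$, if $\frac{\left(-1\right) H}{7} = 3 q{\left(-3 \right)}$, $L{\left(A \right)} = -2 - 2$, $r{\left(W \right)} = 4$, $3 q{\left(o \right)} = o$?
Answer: $0$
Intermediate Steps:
$q{\left(o \right)} = \frac{o}{3}$
$L{\left(A \right)} = -4$
$H = 21$ ($H = - 7 \cdot 3 \cdot \frac{1}{3} \left(-3\right) = - 7 \cdot 3 \left(-1\right) = \left(-7\right) \left(-3\right) = 21$)
$v = 42$ ($v = 21 \left(5 - 3\right) = 21 \cdot 2 = 42$)
$\left(r{\left(0 \left(-5\right) \right)} + L{\left(-5 \right)}\right) v = \left(4 - 4\right) 42 = 0 \cdot 42 = 0$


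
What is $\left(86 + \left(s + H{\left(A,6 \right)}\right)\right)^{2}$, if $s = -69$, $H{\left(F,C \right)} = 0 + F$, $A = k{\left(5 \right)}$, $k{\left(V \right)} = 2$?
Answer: $361$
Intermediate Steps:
$A = 2$
$H{\left(F,C \right)} = F$
$\left(86 + \left(s + H{\left(A,6 \right)}\right)\right)^{2} = \left(86 + \left(-69 + 2\right)\right)^{2} = \left(86 - 67\right)^{2} = 19^{2} = 361$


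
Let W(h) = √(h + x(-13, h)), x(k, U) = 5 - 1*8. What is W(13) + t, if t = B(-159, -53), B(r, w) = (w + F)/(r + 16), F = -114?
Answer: 167/143 + √10 ≈ 4.3301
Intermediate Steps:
x(k, U) = -3 (x(k, U) = 5 - 8 = -3)
B(r, w) = (-114 + w)/(16 + r) (B(r, w) = (w - 114)/(r + 16) = (-114 + w)/(16 + r))
W(h) = √(-3 + h) (W(h) = √(h - 3) = √(-3 + h))
t = 167/143 (t = (-114 - 53)/(16 - 159) = -167/(-143) = -1/143*(-167) = 167/143 ≈ 1.1678)
W(13) + t = √(-3 + 13) + 167/143 = √10 + 167/143 = 167/143 + √10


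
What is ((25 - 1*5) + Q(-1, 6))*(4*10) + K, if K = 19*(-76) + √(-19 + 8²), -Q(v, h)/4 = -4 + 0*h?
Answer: -4 + 3*√5 ≈ 2.7082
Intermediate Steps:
Q(v, h) = 16 (Q(v, h) = -4*(-4 + 0*h) = -4*(-4 + 0) = -4*(-4) = 16)
K = -1444 + 3*√5 (K = -1444 + √(-19 + 64) = -1444 + √45 = -1444 + 3*√5 ≈ -1437.3)
((25 - 1*5) + Q(-1, 6))*(4*10) + K = ((25 - 1*5) + 16)*(4*10) + (-1444 + 3*√5) = ((25 - 5) + 16)*40 + (-1444 + 3*√5) = (20 + 16)*40 + (-1444 + 3*√5) = 36*40 + (-1444 + 3*√5) = 1440 + (-1444 + 3*√5) = -4 + 3*√5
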